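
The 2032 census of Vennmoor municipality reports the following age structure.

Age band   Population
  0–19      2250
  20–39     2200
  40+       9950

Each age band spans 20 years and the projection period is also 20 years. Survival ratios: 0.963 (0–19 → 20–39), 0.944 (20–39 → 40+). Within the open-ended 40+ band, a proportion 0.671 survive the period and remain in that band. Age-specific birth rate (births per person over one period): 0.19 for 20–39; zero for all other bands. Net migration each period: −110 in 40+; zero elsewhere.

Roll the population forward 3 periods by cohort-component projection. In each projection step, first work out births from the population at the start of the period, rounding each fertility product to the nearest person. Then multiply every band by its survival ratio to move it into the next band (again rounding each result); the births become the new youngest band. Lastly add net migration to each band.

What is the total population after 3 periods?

5934

Period 1:
Births: 2200 * 0.19 = 418
20–39: 2250 * 0.963 = 2167
40+: 2200 * 0.944 + 9950 * 0.671 = 2077 + 6676 = 8753
Net migration: 40+ − 110 → 8643
→ [418, 2167, 8643]
Period 2:
Births: 2167 * 0.19 = 412
20–39: 418 * 0.963 = 403
40+: 2167 * 0.944 + 8643 * 0.671 = 2046 + 5799 = 7845
Net migration: 40+ − 110 → 7735
→ [412, 403, 7735]
Period 3:
Births: 403 * 0.19 = 77
20–39: 412 * 0.963 = 397
40+: 403 * 0.944 + 7735 * 0.671 = 380 + 5190 = 5570
Net migration: 40+ − 110 → 5460
→ [77, 397, 5460]
Total after period 3: 77 + 397 + 5460 = 5934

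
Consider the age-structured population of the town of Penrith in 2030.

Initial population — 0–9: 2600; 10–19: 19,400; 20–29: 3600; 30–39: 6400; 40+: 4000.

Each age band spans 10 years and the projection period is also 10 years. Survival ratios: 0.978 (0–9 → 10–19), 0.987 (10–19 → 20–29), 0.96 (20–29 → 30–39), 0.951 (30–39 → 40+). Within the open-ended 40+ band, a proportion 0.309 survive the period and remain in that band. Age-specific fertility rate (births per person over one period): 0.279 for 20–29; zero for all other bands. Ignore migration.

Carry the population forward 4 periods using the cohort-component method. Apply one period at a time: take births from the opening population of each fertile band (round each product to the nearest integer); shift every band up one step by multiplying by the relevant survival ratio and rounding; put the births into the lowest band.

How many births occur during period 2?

Period 1:
Births: 3600 * 0.279 = 1004
10–19: 2600 * 0.978 = 2543
20–29: 19400 * 0.987 = 19148
30–39: 3600 * 0.96 = 3456
40+: 6400 * 0.951 + 4000 * 0.309 = 6086 + 1236 = 7322
Population now: 0–9=1004, 10–19=2543, 20–29=19148, 30–39=3456, 40+=7322
Period 2:
Births: 19148 * 0.279 = 5342
10–19: 1004 * 0.978 = 982
20–29: 2543 * 0.987 = 2510
30–39: 19148 * 0.96 = 18382
40+: 3456 * 0.951 + 7322 * 0.309 = 3287 + 2262 = 5549
Population now: 0–9=5342, 10–19=982, 20–29=2510, 30–39=18382, 40+=5549

5342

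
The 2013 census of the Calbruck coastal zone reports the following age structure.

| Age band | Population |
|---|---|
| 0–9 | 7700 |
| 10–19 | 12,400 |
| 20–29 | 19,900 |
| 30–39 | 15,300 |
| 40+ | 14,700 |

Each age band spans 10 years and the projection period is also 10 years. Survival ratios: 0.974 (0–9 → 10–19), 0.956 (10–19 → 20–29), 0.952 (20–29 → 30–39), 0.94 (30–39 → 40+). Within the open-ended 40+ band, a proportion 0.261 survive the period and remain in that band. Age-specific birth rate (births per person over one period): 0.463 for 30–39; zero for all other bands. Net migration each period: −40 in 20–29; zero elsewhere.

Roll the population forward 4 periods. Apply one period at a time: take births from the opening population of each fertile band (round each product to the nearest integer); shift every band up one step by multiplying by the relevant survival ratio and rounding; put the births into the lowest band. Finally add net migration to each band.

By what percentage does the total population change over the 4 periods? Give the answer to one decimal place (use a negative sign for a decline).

-52.5

After projecting period 1:
Births: 15300 × 0.463 = 7084
10–19: 7700 × 0.974 = 7500
20–29: 12400 × 0.956 = 11854
30–39: 19900 × 0.952 = 18945
40+: 15300 × 0.94 + 14700 × 0.261 = 14382 + 3837 = 18219
Net migration: 20–29 − 40 → 11814
End of period: [7084, 7500, 11814, 18945, 18219]
After projecting period 2:
Births: 18945 × 0.463 = 8772
10–19: 7084 × 0.974 = 6900
20–29: 7500 × 0.956 = 7170
30–39: 11814 × 0.952 = 11247
40+: 18945 × 0.94 + 18219 × 0.261 = 17808 + 4755 = 22563
Net migration: 20–29 − 40 → 7130
End of period: [8772, 6900, 7130, 11247, 22563]
After projecting period 3:
Births: 11247 × 0.463 = 5207
10–19: 8772 × 0.974 = 8544
20–29: 6900 × 0.956 = 6596
30–39: 7130 × 0.952 = 6788
40+: 11247 × 0.94 + 22563 × 0.261 = 10572 + 5889 = 16461
Net migration: 20–29 − 40 → 6556
End of period: [5207, 8544, 6556, 6788, 16461]
After projecting period 4:
Births: 6788 × 0.463 = 3143
10–19: 5207 × 0.974 = 5072
20–29: 8544 × 0.956 = 8168
30–39: 6556 × 0.952 = 6241
40+: 6788 × 0.94 + 16461 × 0.261 = 6381 + 4296 = 10677
Net migration: 20–29 − 40 → 8128
End of period: [3143, 5072, 8128, 6241, 10677]
Total: 70000 → 33261; change = -36739; percentage change = -52.5%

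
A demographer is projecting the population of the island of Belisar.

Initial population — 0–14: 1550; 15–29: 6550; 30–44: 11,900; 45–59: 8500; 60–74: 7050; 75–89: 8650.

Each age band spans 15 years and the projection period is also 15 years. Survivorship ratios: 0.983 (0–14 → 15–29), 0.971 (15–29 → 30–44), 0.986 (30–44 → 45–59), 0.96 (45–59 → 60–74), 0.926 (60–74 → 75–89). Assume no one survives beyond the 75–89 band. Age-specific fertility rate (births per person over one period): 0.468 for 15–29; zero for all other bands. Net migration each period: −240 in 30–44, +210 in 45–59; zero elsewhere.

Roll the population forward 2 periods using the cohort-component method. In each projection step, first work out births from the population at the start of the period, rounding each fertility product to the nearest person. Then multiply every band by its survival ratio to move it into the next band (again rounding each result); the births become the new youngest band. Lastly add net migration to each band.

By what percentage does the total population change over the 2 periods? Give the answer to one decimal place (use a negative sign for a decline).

— Period 1 —
Births: 6550 * 0.468 = 3065
15–29: 1550 * 0.983 = 1524
30–44: 6550 * 0.971 = 6360
45–59: 11900 * 0.986 = 11733
60–74: 8500 * 0.96 = 8160
75–89: 7050 * 0.926 = 6528
Net migration: 30–44 − 240 → 6120; 45–59 + 210 → 11943
→ [3065, 1524, 6120, 11943, 8160, 6528]
— Period 2 —
Births: 1524 * 0.468 = 713
15–29: 3065 * 0.983 = 3013
30–44: 1524 * 0.971 = 1480
45–59: 6120 * 0.986 = 6034
60–74: 11943 * 0.96 = 11465
75–89: 8160 * 0.926 = 7556
Net migration: 30–44 − 240 → 1240; 45–59 + 210 → 6244
→ [713, 3013, 1240, 6244, 11465, 7556]
Total: 44200 → 30231; change = -13969; percentage change = -31.6%

-31.6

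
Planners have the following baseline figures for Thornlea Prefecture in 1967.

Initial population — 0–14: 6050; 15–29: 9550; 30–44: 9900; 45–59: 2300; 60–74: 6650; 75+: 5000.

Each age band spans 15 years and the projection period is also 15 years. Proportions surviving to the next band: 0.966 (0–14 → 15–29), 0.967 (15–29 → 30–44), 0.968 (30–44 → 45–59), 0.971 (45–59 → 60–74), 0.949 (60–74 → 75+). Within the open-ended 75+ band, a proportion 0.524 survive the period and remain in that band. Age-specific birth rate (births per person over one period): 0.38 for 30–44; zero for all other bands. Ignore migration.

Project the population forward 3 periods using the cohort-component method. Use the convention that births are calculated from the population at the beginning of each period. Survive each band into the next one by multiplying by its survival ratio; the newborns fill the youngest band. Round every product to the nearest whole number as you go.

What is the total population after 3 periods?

Period 1.
Births: 9900 × 0.38 = 3762
15–29: 6050 × 0.966 = 5844
30–44: 9550 × 0.967 = 9235
45–59: 9900 × 0.968 = 9583
60–74: 2300 × 0.971 = 2233
75+: 6650 × 0.949 + 5000 × 0.524 = 6311 + 2620 = 8931
Giving 3762 / 5844 / 9235 / 9583 / 2233 / 8931.
Period 2.
Births: 9235 × 0.38 = 3509
15–29: 3762 × 0.966 = 3634
30–44: 5844 × 0.967 = 5651
45–59: 9235 × 0.968 = 8939
60–74: 9583 × 0.971 = 9305
75+: 2233 × 0.949 + 8931 × 0.524 = 2119 + 4680 = 6799
Giving 3509 / 3634 / 5651 / 8939 / 9305 / 6799.
Period 3.
Births: 5651 × 0.38 = 2147
15–29: 3509 × 0.966 = 3390
30–44: 3634 × 0.967 = 3514
45–59: 5651 × 0.968 = 5470
60–74: 8939 × 0.971 = 8680
75+: 9305 × 0.949 + 6799 × 0.524 = 8830 + 3563 = 12393
Giving 2147 / 3390 / 3514 / 5470 / 8680 / 12393.
Total after period 3: 2147 + 3390 + 3514 + 5470 + 8680 + 12393 = 35594

35594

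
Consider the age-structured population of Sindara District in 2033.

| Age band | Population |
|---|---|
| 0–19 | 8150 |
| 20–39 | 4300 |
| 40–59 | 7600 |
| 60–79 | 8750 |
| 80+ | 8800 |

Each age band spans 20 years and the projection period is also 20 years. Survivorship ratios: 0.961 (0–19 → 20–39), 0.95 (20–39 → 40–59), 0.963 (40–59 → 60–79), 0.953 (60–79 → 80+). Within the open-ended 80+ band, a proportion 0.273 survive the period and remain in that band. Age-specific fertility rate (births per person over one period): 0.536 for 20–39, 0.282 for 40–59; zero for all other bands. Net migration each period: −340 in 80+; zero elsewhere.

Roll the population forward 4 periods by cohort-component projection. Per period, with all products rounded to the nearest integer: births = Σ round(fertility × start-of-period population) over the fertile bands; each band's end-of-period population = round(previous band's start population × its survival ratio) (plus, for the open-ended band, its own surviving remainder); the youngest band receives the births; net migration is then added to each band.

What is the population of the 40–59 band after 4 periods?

4884

[period 1]
Births: 4300 × 0.536 = 2305  |  7600 × 0.282 = 2143 → 4448
20–39: 8150 × 0.961 = 7832
40–59: 4300 × 0.95 = 4085
60–79: 7600 × 0.963 = 7319
80+: 8750 × 0.953 + 8800 × 0.273 = 8339 + 2402 = 10741
Net migration: 80+ − 340 → 10401
Population now: 0–19=4448, 20–39=7832, 40–59=4085, 60–79=7319, 80+=10401
[period 2]
Births: 7832 × 0.536 = 4198  |  4085 × 0.282 = 1152 → 5350
20–39: 4448 × 0.961 = 4275
40–59: 7832 × 0.95 = 7440
60–79: 4085 × 0.963 = 3934
80+: 7319 × 0.953 + 10401 × 0.273 = 6975 + 2839 = 9814
Net migration: 80+ − 340 → 9474
Population now: 0–19=5350, 20–39=4275, 40–59=7440, 60–79=3934, 80+=9474
[period 3]
Births: 4275 × 0.536 = 2291  |  7440 × 0.282 = 2098 → 4389
20–39: 5350 × 0.961 = 5141
40–59: 4275 × 0.95 = 4061
60–79: 7440 × 0.963 = 7165
80+: 3934 × 0.953 + 9474 × 0.273 = 3749 + 2586 = 6335
Net migration: 80+ − 340 → 5995
Population now: 0–19=4389, 20–39=5141, 40–59=4061, 60–79=7165, 80+=5995
[period 4]
Births: 5141 × 0.536 = 2756  |  4061 × 0.282 = 1145 → 3901
20–39: 4389 × 0.961 = 4218
40–59: 5141 × 0.95 = 4884
60–79: 4061 × 0.963 = 3911
80+: 7165 × 0.953 + 5995 × 0.273 = 6828 + 1637 = 8465
Net migration: 80+ − 340 → 8125
Population now: 0–19=3901, 20–39=4218, 40–59=4884, 60–79=3911, 80+=8125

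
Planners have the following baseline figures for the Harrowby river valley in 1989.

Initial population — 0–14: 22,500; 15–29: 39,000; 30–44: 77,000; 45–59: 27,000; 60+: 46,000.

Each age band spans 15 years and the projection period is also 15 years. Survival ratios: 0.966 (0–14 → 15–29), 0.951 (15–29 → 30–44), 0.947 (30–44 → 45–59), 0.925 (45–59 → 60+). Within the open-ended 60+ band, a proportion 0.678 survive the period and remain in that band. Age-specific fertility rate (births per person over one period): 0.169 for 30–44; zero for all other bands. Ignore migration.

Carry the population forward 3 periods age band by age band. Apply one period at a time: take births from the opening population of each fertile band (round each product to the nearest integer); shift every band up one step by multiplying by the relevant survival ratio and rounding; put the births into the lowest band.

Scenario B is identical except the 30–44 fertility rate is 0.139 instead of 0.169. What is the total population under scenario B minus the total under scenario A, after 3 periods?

Period 1:
Births: 77000 × 0.169 = 13013
15–29: 22500 × 0.966 = 21735
30–44: 39000 × 0.951 = 37089
45–59: 77000 × 0.947 = 72919
60+: 27000 × 0.925 + 46000 × 0.678 = 24975 + 31188 = 56163
Giving 13013 / 21735 / 37089 / 72919 / 56163.
Period 2:
Births: 37089 × 0.169 = 6268
15–29: 13013 × 0.966 = 12571
30–44: 21735 × 0.951 = 20670
45–59: 37089 × 0.947 = 35123
60+: 72919 × 0.925 + 56163 × 0.678 = 67450 + 38079 = 105529
Giving 6268 / 12571 / 20670 / 35123 / 105529.
Period 3:
Births: 20670 × 0.169 = 3493
15–29: 6268 × 0.966 = 6055
30–44: 12571 × 0.951 = 11955
45–59: 20670 × 0.947 = 19574
60+: 35123 × 0.925 + 105529 × 0.678 = 32489 + 71549 = 104038
Giving 3493 / 6055 / 11955 / 19574 / 104038.
Scenario A total after 3 periods: 145115
Scenario B projection —
Period 1:
Births: 77000 × 0.139 = 10703
15–29: 22500 × 0.966 = 21735
30–44: 39000 × 0.951 = 37089
45–59: 77000 × 0.947 = 72919
60+: 27000 × 0.925 + 46000 × 0.678 = 24975 + 31188 = 56163
Giving 10703 / 21735 / 37089 / 72919 / 56163.
Period 2:
Births: 37089 × 0.139 = 5155
15–29: 10703 × 0.966 = 10339
30–44: 21735 × 0.951 = 20670
45–59: 37089 × 0.947 = 35123
60+: 72919 × 0.925 + 56163 × 0.678 = 67450 + 38079 = 105529
Giving 5155 / 10339 / 20670 / 35123 / 105529.
Period 3:
Births: 20670 × 0.139 = 2873
15–29: 5155 × 0.966 = 4980
30–44: 10339 × 0.951 = 9832
45–59: 20670 × 0.947 = 19574
60+: 35123 × 0.925 + 105529 × 0.678 = 32489 + 71549 = 104038
Giving 2873 / 4980 / 9832 / 19574 / 104038.
Scenario B total after 3 periods: 141297
Difference B − A = 141297 − 145115 = -3818

-3818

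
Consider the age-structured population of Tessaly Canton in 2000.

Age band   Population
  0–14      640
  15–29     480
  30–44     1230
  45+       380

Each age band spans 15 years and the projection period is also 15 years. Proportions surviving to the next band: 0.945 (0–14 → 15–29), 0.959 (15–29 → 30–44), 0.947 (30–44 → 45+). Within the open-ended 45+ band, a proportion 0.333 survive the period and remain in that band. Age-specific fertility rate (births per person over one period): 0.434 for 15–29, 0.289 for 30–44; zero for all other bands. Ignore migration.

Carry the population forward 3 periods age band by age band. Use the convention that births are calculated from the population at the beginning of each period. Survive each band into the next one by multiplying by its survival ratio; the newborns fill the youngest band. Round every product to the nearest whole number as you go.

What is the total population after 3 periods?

2120

(Bands numbered youngest = 1 to oldest = 4.)
Period 1:
Births: 480 × 0.434 = 208, 1230 × 0.289 = 355 ⇒ total 563
Band 2: 640 × 0.945 = 605
Band 3: 480 × 0.959 = 460
Band 4: 1230 × 0.947 + 380 × 0.333 = 1165 + 127 = 1292
→ [563, 605, 460, 1292]
Period 2:
Births: 605 × 0.434 = 263, 460 × 0.289 = 133 ⇒ total 396
Band 2: 563 × 0.945 = 532
Band 3: 605 × 0.959 = 580
Band 4: 460 × 0.947 + 1292 × 0.333 = 436 + 430 = 866
→ [396, 532, 580, 866]
Period 3:
Births: 532 × 0.434 = 231, 580 × 0.289 = 168 ⇒ total 399
Band 2: 396 × 0.945 = 374
Band 3: 532 × 0.959 = 510
Band 4: 580 × 0.947 + 866 × 0.333 = 549 + 288 = 837
→ [399, 374, 510, 837]
Total after period 3: 399 + 374 + 510 + 837 = 2120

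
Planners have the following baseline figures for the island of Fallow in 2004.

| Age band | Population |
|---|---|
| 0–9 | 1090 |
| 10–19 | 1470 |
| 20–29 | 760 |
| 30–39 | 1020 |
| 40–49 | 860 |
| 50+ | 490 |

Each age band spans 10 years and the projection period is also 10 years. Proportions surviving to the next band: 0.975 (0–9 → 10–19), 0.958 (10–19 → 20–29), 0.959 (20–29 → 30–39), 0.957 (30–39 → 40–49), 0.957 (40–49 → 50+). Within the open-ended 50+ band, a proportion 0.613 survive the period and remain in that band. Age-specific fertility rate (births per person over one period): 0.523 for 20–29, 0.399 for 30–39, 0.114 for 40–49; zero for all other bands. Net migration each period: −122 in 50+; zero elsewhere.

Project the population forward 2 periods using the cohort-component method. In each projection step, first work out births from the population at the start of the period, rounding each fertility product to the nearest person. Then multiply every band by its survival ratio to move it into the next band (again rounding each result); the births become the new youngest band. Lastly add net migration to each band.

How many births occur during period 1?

902

Let group 1 be 0–9 through group 6 = 50+.
Period 1:
Births: 760 * 0.523 = 397, 1020 * 0.399 = 407, 860 * 0.114 = 98 → total 902
Group 2: 1090 * 0.975 = 1063
Group 3: 1470 * 0.958 = 1408
Group 4: 760 * 0.959 = 729
Group 5: 1020 * 0.957 = 976
Group 6: 860 * 0.957 + 490 * 0.613 = 823 + 300 = 1123
Net migration: Group 6 − 122 → 1001
Population now: 0–9=902, 10–19=1063, 20–29=1408, 30–39=729, 40–49=976, 50+=1001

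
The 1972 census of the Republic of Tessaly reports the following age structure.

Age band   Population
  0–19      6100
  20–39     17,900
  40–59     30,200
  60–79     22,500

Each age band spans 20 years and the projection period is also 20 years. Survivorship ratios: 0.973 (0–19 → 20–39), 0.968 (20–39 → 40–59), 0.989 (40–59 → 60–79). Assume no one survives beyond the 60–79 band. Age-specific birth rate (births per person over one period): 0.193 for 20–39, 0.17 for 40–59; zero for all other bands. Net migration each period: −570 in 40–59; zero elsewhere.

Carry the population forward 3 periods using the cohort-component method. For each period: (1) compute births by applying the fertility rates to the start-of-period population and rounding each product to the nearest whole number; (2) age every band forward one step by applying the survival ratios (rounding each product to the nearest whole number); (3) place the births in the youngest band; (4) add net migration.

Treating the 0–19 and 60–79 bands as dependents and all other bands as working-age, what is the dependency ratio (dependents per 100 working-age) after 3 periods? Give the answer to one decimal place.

Call the groups 1 to 4, youngest first.
[period 1]
Births: 17900 × 0.193 = 3455 ; 30200 × 0.17 = 5134 ⇒ total 8589
Group 2: 6100 × 0.973 = 5935
Group 3: 17900 × 0.968 = 17327
Group 4: 30200 × 0.989 = 29868
Net migration: Group 3 − 570 → 16757
→ [8589, 5935, 16757, 29868]
[period 2]
Births: 5935 × 0.193 = 1145 ; 16757 × 0.17 = 2849 ⇒ total 3994
Group 2: 8589 × 0.973 = 8357
Group 3: 5935 × 0.968 = 5745
Group 4: 16757 × 0.989 = 16573
Net migration: Group 3 − 570 → 5175
→ [3994, 8357, 5175, 16573]
[period 3]
Births: 8357 × 0.193 = 1613 ; 5175 × 0.17 = 880 ⇒ total 2493
Group 2: 3994 × 0.973 = 3886
Group 3: 8357 × 0.968 = 8090
Group 4: 5175 × 0.989 = 5118
Net migration: Group 3 − 570 → 7520
→ [2493, 3886, 7520, 5118]
Dependents (band 0–19 + band 60–79) = 2493 + 5118 = 7611; working-age = 11406; ratio = 7611/11406 × 100 = 66.7

66.7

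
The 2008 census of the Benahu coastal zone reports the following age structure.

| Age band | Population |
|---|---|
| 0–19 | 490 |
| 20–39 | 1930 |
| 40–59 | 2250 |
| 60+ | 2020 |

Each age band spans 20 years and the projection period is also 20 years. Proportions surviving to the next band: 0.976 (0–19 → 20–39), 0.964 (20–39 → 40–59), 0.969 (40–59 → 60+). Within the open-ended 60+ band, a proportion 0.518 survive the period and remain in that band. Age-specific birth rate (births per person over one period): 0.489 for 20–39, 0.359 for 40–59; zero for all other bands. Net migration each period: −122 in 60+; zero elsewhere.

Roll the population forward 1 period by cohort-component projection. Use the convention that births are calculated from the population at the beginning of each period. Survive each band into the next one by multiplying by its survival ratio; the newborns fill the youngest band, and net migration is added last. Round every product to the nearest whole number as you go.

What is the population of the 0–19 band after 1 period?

1752

— Period 1 —
Births: 1930 * 0.489 = 944  |  2250 * 0.359 = 808 → 1752
20–39: 490 * 0.976 = 478
40–59: 1930 * 0.964 = 1861
60+: 2250 * 0.969 + 2020 * 0.518 = 2180 + 1046 = 3226
Net migration: 60+ − 122 → 3104
→ [1752, 478, 1861, 3104]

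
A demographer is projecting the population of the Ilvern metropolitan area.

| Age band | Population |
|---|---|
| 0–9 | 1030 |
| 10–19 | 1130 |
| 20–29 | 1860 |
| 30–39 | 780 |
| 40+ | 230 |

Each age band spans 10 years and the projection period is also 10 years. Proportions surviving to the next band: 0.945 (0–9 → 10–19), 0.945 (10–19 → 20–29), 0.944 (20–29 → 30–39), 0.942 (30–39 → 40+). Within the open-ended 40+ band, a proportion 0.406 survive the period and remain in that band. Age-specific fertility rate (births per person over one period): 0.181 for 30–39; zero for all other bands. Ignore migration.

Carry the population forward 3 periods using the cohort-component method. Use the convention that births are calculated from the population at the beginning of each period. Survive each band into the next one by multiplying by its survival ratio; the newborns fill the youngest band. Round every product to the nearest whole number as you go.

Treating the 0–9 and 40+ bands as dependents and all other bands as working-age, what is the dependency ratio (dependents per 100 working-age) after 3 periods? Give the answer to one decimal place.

Call the groups 1 to 5, youngest first.
[period 1]
Births: 780 * 0.181 = 141
Group 2: 1030 * 0.945 = 973
Group 3: 1130 * 0.945 = 1068
Group 4: 1860 * 0.944 = 1756
Group 5: 780 * 0.942 + 230 * 0.406 = 735 + 93 = 828
→ [141, 973, 1068, 1756, 828]
[period 2]
Births: 1756 * 0.181 = 318
Group 2: 141 * 0.945 = 133
Group 3: 973 * 0.945 = 919
Group 4: 1068 * 0.944 = 1008
Group 5: 1756 * 0.942 + 828 * 0.406 = 1654 + 336 = 1990
→ [318, 133, 919, 1008, 1990]
[period 3]
Births: 1008 * 0.181 = 182
Group 2: 318 * 0.945 = 301
Group 3: 133 * 0.945 = 126
Group 4: 919 * 0.944 = 868
Group 5: 1008 * 0.942 + 1990 * 0.406 = 950 + 808 = 1758
→ [182, 301, 126, 868, 1758]
Dependents (band 0–9 + band 40+) = 182 + 1758 = 1940; working-age = 1295; ratio = 1940/1295 × 100 = 149.8

149.8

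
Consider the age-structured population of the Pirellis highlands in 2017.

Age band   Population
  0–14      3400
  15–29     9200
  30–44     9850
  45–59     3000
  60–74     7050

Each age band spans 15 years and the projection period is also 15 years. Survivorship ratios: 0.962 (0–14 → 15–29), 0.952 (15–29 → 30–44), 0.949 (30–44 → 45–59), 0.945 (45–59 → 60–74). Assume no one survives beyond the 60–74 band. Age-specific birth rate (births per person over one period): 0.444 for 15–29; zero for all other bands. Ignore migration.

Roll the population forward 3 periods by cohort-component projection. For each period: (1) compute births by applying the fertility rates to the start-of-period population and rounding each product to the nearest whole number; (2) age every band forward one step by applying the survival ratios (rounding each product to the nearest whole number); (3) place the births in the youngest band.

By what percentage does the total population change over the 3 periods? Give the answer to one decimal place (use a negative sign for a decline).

-45.6

Numbering the bands 1..5 from youngest to oldest:
Period 1.
Births: 9200 × 0.444 = 4085
Band 2: 3400 × 0.962 = 3271
Band 3: 9200 × 0.952 = 8758
Band 4: 9850 × 0.949 = 9348
Band 5: 3000 × 0.945 = 2835
Giving 4085 / 3271 / 8758 / 9348 / 2835.
Period 2.
Births: 3271 × 0.444 = 1452
Band 2: 4085 × 0.962 = 3930
Band 3: 3271 × 0.952 = 3114
Band 4: 8758 × 0.949 = 8311
Band 5: 9348 × 0.945 = 8834
Giving 1452 / 3930 / 3114 / 8311 / 8834.
Period 3.
Births: 3930 × 0.444 = 1745
Band 2: 1452 × 0.962 = 1397
Band 3: 3930 × 0.952 = 3741
Band 4: 3114 × 0.949 = 2955
Band 5: 8311 × 0.945 = 7854
Giving 1745 / 1397 / 3741 / 2955 / 7854.
Total: 32500 → 17692; change = -14808; percentage change = -45.6%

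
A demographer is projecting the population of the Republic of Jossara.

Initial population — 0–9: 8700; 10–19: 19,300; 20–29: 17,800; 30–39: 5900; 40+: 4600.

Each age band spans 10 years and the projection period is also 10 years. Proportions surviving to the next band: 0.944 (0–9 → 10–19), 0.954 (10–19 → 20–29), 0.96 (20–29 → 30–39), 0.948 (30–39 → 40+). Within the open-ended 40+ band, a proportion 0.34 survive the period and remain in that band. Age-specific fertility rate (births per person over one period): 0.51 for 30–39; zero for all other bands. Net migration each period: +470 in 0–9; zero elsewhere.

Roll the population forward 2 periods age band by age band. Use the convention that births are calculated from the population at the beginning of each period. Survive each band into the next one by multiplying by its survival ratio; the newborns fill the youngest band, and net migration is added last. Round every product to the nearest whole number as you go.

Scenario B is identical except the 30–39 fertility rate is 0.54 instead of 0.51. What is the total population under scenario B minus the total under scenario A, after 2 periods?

680

Period 1.
Births: 5900 × 0.51 = 3009
10–19: 8700 × 0.944 = 8213
20–29: 19300 × 0.954 = 18412
30–39: 17800 × 0.96 = 17088
40+: 5900 × 0.948 + 4600 × 0.34 = 5593 + 1564 = 7157
Net migration: 0–9 + 470 → 3479
Giving 3479 / 8213 / 18412 / 17088 / 7157.
Period 2.
Births: 17088 × 0.51 = 8715
10–19: 3479 × 0.944 = 3284
20–29: 8213 × 0.954 = 7835
30–39: 18412 × 0.96 = 17676
40+: 17088 × 0.948 + 7157 × 0.34 = 16199 + 2433 = 18632
Net migration: 0–9 + 470 → 9185
Giving 9185 / 3284 / 7835 / 17676 / 18632.
Scenario A total after 2 periods: 56612
Scenario B projection —
Period 1.
Births: 5900 × 0.54 = 3186
10–19: 8700 × 0.944 = 8213
20–29: 19300 × 0.954 = 18412
30–39: 17800 × 0.96 = 17088
40+: 5900 × 0.948 + 4600 × 0.34 = 5593 + 1564 = 7157
Net migration: 0–9 + 470 → 3656
Giving 3656 / 8213 / 18412 / 17088 / 7157.
Period 2.
Births: 17088 × 0.54 = 9228
10–19: 3656 × 0.944 = 3451
20–29: 8213 × 0.954 = 7835
30–39: 18412 × 0.96 = 17676
40+: 17088 × 0.948 + 7157 × 0.34 = 16199 + 2433 = 18632
Net migration: 0–9 + 470 → 9698
Giving 9698 / 3451 / 7835 / 17676 / 18632.
Scenario B total after 2 periods: 57292
Difference B − A = 57292 − 56612 = 680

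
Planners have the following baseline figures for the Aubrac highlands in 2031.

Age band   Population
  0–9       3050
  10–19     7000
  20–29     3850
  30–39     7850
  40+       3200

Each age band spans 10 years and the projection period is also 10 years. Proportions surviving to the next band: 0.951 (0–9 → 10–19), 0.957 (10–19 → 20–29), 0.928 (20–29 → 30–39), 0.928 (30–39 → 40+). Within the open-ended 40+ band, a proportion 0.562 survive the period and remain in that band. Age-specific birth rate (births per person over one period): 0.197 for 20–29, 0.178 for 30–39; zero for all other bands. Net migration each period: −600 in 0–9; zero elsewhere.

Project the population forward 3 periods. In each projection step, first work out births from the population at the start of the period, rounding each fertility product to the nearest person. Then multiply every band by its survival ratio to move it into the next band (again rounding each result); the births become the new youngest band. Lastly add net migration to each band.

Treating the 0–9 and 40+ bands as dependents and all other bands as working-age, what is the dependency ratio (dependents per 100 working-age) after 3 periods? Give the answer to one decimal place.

(Bands numbered youngest = 1 to oldest = 5.)
— Period 1 —
Births: 3850 × 0.197 = 758 ; 7850 × 0.178 = 1397 — total 2155
Band 2: 3050 × 0.951 = 2901
Band 3: 7000 × 0.957 = 6699
Band 4: 3850 × 0.928 = 3573
Band 5: 7850 × 0.928 + 3200 × 0.562 = 7285 + 1798 = 9083
Net migration: Band 1 − 600 → 1555
End of period: [1555, 2901, 6699, 3573, 9083]
— Period 2 —
Births: 6699 × 0.197 = 1320 ; 3573 × 0.178 = 636 — total 1956
Band 2: 1555 × 0.951 = 1479
Band 3: 2901 × 0.957 = 2776
Band 4: 6699 × 0.928 = 6217
Band 5: 3573 × 0.928 + 9083 × 0.562 = 3316 + 5105 = 8421
Net migration: Band 1 − 600 → 1356
End of period: [1356, 1479, 2776, 6217, 8421]
— Period 3 —
Births: 2776 × 0.197 = 547 ; 6217 × 0.178 = 1107 — total 1654
Band 2: 1356 × 0.951 = 1290
Band 3: 1479 × 0.957 = 1415
Band 4: 2776 × 0.928 = 2576
Band 5: 6217 × 0.928 + 8421 × 0.562 = 5769 + 4733 = 10502
Net migration: Band 1 − 600 → 1054
End of period: [1054, 1290, 1415, 2576, 10502]
Dependents (band 0–9 + band 40+) = 1054 + 10502 = 11556; working-age = 5281; ratio = 11556/5281 × 100 = 218.8

218.8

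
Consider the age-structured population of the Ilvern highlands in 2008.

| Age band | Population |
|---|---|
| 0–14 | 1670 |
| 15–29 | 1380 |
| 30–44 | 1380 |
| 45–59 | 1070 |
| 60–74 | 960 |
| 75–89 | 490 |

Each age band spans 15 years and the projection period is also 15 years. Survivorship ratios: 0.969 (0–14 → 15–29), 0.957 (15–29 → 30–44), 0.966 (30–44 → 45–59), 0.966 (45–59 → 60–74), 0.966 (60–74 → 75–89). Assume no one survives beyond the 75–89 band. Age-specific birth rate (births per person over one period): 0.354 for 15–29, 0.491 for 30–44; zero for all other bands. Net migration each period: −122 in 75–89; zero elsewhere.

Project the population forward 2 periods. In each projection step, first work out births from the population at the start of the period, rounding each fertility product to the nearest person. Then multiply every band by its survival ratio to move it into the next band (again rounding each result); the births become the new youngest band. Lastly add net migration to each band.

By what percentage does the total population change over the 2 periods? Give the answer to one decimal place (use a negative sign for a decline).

(Groups numbered youngest = 1 to oldest = 6.)
Period 1.
Births: 1380 × 0.354 = 489  |  1380 × 0.491 = 678 → 1167
Group 2: 1670 × 0.969 = 1618
Group 3: 1380 × 0.957 = 1321
Group 4: 1380 × 0.966 = 1333
Group 5: 1070 × 0.966 = 1034
Group 6: 960 × 0.966 = 927
Net migration: Group 6 − 122 → 805
End of period: [1167, 1618, 1321, 1333, 1034, 805]
Period 2.
Births: 1618 × 0.354 = 573  |  1321 × 0.491 = 649 → 1222
Group 2: 1167 × 0.969 = 1131
Group 3: 1618 × 0.957 = 1548
Group 4: 1321 × 0.966 = 1276
Group 5: 1333 × 0.966 = 1288
Group 6: 1034 × 0.966 = 999
Net migration: Group 6 − 122 → 877
End of period: [1222, 1131, 1548, 1276, 1288, 877]
Total: 6950 → 7342; change = 392; percentage change = 5.6%

5.6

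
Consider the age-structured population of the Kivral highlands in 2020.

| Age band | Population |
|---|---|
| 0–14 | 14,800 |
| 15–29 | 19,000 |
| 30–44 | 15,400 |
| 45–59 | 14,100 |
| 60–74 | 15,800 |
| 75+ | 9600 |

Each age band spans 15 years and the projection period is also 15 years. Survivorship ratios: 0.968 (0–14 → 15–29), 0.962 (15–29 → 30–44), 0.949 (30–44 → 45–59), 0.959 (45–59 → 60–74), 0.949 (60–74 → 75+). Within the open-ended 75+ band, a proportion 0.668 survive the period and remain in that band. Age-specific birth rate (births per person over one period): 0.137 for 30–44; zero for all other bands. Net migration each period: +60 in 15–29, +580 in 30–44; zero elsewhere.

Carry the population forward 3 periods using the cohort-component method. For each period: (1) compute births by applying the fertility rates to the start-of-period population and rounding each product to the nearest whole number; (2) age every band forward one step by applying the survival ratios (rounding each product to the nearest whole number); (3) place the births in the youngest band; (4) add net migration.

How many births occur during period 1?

2110

After projecting period 1:
Births: 15400 * 0.137 = 2110
15–29: 14800 * 0.968 = 14326
30–44: 19000 * 0.962 = 18278
45–59: 15400 * 0.949 = 14615
60–74: 14100 * 0.959 = 13522
75+: 15800 * 0.949 + 9600 * 0.668 = 14994 + 6413 = 21407
Net migration: 15–29 + 60 → 14386; 30–44 + 580 → 18858
Giving 2110 / 14386 / 18858 / 14615 / 13522 / 21407.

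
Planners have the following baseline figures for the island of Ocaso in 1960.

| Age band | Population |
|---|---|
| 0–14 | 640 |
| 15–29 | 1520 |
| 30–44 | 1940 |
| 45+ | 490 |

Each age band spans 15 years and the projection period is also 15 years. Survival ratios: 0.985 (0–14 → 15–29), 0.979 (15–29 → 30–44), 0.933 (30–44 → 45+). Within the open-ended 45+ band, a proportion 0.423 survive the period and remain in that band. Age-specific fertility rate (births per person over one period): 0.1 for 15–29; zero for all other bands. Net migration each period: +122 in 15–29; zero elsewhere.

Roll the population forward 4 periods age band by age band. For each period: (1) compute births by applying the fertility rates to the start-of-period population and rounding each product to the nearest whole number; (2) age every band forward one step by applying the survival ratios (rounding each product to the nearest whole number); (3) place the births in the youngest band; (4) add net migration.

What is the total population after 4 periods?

Numbering the bands 1..4 from youngest to oldest:
[period 1]
Births: 1520 * 0.1 = 152
Band 2: 640 * 0.985 = 630
Band 3: 1520 * 0.979 = 1488
Band 4: 1940 * 0.933 + 490 * 0.423 = 1810 + 207 = 2017
Net migration: Band 2 + 122 → 752
Giving 152 / 752 / 1488 / 2017.
[period 2]
Births: 752 * 0.1 = 75
Band 2: 152 * 0.985 = 150
Band 3: 752 * 0.979 = 736
Band 4: 1488 * 0.933 + 2017 * 0.423 = 1388 + 853 = 2241
Net migration: Band 2 + 122 → 272
Giving 75 / 272 / 736 / 2241.
[period 3]
Births: 272 * 0.1 = 27
Band 2: 75 * 0.985 = 74
Band 3: 272 * 0.979 = 266
Band 4: 736 * 0.933 + 2241 * 0.423 = 687 + 948 = 1635
Net migration: Band 2 + 122 → 196
Giving 27 / 196 / 266 / 1635.
[period 4]
Births: 196 * 0.1 = 20
Band 2: 27 * 0.985 = 27
Band 3: 196 * 0.979 = 192
Band 4: 266 * 0.933 + 1635 * 0.423 = 248 + 692 = 940
Net migration: Band 2 + 122 → 149
Giving 20 / 149 / 192 / 940.
Total after period 4: 20 + 149 + 192 + 940 = 1301

1301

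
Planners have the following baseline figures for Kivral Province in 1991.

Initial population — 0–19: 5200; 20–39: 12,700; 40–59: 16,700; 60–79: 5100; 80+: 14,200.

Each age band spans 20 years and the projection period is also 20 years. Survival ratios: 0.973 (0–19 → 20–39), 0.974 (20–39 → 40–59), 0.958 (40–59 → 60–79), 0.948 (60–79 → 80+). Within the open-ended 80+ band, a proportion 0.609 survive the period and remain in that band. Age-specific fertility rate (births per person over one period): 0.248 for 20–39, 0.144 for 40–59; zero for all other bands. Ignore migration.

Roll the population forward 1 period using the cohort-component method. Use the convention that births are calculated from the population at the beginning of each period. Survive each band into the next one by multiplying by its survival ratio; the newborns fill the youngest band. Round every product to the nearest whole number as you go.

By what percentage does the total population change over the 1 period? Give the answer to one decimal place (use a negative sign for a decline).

[period 1]
Births: 12700 × 0.248 = 3150, 16700 × 0.144 = 2405 — total 5555
20–39: 5200 × 0.973 = 5060
40–59: 12700 × 0.974 = 12370
60–79: 16700 × 0.958 = 15999
80+: 5100 × 0.948 + 14200 × 0.609 = 4835 + 8648 = 13483
End of period: [5555, 5060, 12370, 15999, 13483]
Total: 53900 → 52467; change = -1433; percentage change = -2.7%

-2.7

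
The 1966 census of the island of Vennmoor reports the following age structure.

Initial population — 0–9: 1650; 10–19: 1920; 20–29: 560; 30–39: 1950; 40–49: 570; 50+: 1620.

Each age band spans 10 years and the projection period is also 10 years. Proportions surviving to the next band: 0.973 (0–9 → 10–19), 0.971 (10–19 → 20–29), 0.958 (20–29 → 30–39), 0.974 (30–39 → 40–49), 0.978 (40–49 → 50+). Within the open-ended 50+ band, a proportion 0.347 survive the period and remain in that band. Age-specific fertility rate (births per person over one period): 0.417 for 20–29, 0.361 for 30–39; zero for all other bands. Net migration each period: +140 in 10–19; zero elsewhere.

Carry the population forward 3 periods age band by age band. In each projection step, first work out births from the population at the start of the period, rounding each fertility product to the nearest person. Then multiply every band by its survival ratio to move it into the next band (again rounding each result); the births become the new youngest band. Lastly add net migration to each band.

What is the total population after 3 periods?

8110

— Period 1 —
Births: 560 × 0.417 = 234, 1950 × 0.361 = 704 → 938
10–19: 1650 × 0.973 = 1605
20–29: 1920 × 0.971 = 1864
30–39: 560 × 0.958 = 536
40–49: 1950 × 0.974 = 1899
50+: 570 × 0.978 + 1620 × 0.347 = 557 + 562 = 1119
Net migration: 10–19 + 140 → 1745
Population now: 0–9=938, 10–19=1745, 20–29=1864, 30–39=536, 40–49=1899, 50+=1119
— Period 2 —
Births: 1864 × 0.417 = 777, 536 × 0.361 = 193 → 970
10–19: 938 × 0.973 = 913
20–29: 1745 × 0.971 = 1694
30–39: 1864 × 0.958 = 1786
40–49: 536 × 0.974 = 522
50+: 1899 × 0.978 + 1119 × 0.347 = 1857 + 388 = 2245
Net migration: 10–19 + 140 → 1053
Population now: 0–9=970, 10–19=1053, 20–29=1694, 30–39=1786, 40–49=522, 50+=2245
— Period 3 —
Births: 1694 × 0.417 = 706, 1786 × 0.361 = 645 → 1351
10–19: 970 × 0.973 = 944
20–29: 1053 × 0.971 = 1022
30–39: 1694 × 0.958 = 1623
40–49: 1786 × 0.974 = 1740
50+: 522 × 0.978 + 2245 × 0.347 = 511 + 779 = 1290
Net migration: 10–19 + 140 → 1084
Population now: 0–9=1351, 10–19=1084, 20–29=1022, 30–39=1623, 40–49=1740, 50+=1290
Total after period 3: 1351 + 1084 + 1022 + 1623 + 1740 + 1290 = 8110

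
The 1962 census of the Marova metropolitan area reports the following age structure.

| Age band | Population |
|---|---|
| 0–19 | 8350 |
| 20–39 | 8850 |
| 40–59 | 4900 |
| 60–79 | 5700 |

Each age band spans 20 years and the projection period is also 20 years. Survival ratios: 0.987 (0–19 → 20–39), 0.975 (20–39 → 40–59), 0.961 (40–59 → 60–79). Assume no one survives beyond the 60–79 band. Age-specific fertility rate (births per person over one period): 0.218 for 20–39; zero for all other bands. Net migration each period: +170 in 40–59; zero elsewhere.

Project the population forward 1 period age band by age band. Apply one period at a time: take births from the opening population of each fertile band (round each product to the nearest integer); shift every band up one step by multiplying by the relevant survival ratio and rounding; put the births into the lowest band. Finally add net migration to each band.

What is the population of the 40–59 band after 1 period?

8799

Numbering the groups 1..4 from youngest to oldest:
After projecting period 1:
Births: 8850 * 0.218 = 1929
Group 2: 8350 * 0.987 = 8241
Group 3: 8850 * 0.975 = 8629
Group 4: 4900 * 0.961 = 4709
Net migration: Group 3 + 170 → 8799
→ [1929, 8241, 8799, 4709]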